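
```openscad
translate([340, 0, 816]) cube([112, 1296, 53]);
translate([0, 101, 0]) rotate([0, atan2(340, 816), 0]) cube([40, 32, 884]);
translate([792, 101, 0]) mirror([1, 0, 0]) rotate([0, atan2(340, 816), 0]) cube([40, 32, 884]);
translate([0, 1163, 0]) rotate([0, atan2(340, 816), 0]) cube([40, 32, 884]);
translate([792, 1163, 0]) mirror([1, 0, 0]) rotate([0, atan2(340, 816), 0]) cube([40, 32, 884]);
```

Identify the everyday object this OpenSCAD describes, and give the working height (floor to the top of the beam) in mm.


A sawhorse. The overall height is 869 mm.

A beam across two mirrored pairs of raked legs — a sawhorse. The beam's underside is at z = 816 (matching the legs' vertical rise in atan2(340, 816)) and the beam is 53 mm tall, so its top is at 816 + 53 = 869 mm. The raked legs top out at the beam's underside, so that is the highest point.


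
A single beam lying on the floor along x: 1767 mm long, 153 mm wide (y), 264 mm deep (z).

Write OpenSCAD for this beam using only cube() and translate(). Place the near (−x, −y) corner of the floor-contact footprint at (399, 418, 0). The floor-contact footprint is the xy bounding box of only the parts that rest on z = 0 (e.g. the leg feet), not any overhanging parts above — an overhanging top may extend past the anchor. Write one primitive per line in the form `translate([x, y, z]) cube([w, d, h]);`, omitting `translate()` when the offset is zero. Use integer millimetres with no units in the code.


translate([399, 418, 0]) cube([1767, 153, 264]);


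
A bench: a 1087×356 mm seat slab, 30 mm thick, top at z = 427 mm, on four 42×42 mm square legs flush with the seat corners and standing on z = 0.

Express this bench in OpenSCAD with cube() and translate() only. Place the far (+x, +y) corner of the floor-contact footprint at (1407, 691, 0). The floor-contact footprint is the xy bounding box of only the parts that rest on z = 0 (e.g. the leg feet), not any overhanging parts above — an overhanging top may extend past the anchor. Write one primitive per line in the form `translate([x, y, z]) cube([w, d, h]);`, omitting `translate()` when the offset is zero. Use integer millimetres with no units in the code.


translate([320, 335, 397]) cube([1087, 356, 30]);
translate([320, 335, 0]) cube([42, 42, 397]);
translate([320, 649, 0]) cube([42, 42, 397]);
translate([1365, 335, 0]) cube([42, 42, 397]);
translate([1365, 649, 0]) cube([42, 42, 397]);


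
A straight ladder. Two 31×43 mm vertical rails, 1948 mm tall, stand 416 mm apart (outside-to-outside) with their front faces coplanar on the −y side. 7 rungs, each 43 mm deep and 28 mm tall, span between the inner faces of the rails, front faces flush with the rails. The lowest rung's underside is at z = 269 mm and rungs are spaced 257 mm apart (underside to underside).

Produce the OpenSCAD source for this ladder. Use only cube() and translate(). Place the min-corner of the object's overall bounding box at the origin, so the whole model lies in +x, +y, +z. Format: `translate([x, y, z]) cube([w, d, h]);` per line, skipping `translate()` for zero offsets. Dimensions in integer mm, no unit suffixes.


cube([31, 43, 1948]);
translate([385, 0, 0]) cube([31, 43, 1948]);
translate([31, 0, 269]) cube([354, 43, 28]);
translate([31, 0, 526]) cube([354, 43, 28]);
translate([31, 0, 783]) cube([354, 43, 28]);
translate([31, 0, 1040]) cube([354, 43, 28]);
translate([31, 0, 1297]) cube([354, 43, 28]);
translate([31, 0, 1554]) cube([354, 43, 28]);
translate([31, 0, 1811]) cube([354, 43, 28]);


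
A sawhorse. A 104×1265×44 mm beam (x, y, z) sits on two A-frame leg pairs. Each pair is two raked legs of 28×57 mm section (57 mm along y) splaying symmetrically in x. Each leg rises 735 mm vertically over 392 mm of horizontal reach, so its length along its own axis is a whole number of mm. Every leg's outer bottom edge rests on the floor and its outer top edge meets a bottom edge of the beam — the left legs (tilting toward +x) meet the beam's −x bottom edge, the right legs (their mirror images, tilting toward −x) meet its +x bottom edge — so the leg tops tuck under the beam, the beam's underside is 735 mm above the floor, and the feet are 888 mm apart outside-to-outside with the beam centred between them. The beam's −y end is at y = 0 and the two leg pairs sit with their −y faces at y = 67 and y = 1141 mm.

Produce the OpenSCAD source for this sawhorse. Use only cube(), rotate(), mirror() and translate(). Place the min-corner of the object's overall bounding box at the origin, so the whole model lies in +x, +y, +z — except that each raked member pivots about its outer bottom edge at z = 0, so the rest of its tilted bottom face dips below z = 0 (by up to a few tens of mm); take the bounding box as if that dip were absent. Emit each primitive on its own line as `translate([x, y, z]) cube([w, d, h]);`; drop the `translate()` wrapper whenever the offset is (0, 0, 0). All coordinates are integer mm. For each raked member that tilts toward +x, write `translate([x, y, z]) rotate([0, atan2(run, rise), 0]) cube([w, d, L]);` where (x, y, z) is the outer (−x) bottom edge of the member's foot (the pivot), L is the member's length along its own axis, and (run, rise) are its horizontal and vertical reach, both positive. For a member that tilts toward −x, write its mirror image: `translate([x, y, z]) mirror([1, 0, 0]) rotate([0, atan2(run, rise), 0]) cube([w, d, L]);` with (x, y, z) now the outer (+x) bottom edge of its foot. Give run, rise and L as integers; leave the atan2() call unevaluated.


translate([392, 0, 735]) cube([104, 1265, 44]);
translate([0, 67, 0]) rotate([0, atan2(392, 735), 0]) cube([28, 57, 833]);
translate([888, 67, 0]) mirror([1, 0, 0]) rotate([0, atan2(392, 735), 0]) cube([28, 57, 833]);
translate([0, 1141, 0]) rotate([0, atan2(392, 735), 0]) cube([28, 57, 833]);
translate([888, 1141, 0]) mirror([1, 0, 0]) rotate([0, atan2(392, 735), 0]) cube([28, 57, 833]);


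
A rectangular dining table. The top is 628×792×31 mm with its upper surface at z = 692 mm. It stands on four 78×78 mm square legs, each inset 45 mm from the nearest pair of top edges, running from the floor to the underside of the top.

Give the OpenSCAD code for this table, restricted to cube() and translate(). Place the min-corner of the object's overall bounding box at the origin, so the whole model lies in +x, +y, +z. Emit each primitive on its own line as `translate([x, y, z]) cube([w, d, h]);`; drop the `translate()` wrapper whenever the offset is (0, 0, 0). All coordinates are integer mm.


// leg_h = 692 - 31 = 661
translate([0, 0, 661]) cube([628, 792, 31]);
translate([45, 45, 0]) cube([78, 78, 661]);
translate([505, 45, 0]) cube([78, 78, 661]);
translate([45, 669, 0]) cube([78, 78, 661]);
translate([505, 669, 0]) cube([78, 78, 661]);


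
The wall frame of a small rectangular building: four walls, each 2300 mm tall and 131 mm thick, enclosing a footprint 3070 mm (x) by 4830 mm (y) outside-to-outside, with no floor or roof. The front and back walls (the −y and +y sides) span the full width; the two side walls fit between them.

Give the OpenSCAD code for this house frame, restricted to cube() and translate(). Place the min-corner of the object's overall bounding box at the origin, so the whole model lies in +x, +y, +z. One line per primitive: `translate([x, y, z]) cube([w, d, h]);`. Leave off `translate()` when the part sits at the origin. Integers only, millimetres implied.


cube([3070, 131, 2300]);
translate([0, 4699, 0]) cube([3070, 131, 2300]);
translate([0, 131, 0]) cube([131, 4568, 2300]);
translate([2939, 131, 0]) cube([131, 4568, 2300]);


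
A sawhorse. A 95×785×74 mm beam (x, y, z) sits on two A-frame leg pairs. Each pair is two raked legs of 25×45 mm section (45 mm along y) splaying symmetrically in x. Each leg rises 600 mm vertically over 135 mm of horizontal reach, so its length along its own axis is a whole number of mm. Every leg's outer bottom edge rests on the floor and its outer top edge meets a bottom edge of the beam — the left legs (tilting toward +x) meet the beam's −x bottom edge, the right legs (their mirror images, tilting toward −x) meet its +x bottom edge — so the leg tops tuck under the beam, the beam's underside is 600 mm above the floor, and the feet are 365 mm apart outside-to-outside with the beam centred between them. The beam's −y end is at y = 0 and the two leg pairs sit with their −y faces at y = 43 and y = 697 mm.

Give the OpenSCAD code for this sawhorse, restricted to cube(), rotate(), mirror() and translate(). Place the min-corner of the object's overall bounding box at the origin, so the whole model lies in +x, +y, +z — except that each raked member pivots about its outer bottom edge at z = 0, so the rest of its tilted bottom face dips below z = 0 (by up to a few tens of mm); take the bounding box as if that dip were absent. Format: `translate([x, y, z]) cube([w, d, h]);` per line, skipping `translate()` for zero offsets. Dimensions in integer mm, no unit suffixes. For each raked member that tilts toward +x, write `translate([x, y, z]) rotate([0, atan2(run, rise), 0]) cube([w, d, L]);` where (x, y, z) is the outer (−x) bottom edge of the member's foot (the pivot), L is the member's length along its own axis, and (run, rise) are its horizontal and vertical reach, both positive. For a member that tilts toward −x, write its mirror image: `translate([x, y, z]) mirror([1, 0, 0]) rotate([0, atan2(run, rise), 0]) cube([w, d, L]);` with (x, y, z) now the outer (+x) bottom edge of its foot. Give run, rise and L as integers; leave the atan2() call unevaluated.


translate([135, 0, 600]) cube([95, 785, 74]);
translate([0, 43, 0]) rotate([0, atan2(135, 600), 0]) cube([25, 45, 615]);
translate([365, 43, 0]) mirror([1, 0, 0]) rotate([0, atan2(135, 600), 0]) cube([25, 45, 615]);
translate([0, 697, 0]) rotate([0, atan2(135, 600), 0]) cube([25, 45, 615]);
translate([365, 697, 0]) mirror([1, 0, 0]) rotate([0, atan2(135, 600), 0]) cube([25, 45, 615]);


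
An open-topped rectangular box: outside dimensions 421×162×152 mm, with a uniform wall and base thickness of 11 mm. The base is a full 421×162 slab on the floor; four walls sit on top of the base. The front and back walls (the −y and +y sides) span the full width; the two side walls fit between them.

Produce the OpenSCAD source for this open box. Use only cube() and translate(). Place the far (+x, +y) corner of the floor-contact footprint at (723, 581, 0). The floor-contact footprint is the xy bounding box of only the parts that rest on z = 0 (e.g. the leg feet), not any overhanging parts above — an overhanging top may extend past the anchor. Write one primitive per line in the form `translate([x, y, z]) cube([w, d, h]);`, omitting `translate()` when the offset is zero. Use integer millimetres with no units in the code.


translate([302, 419, 0]) cube([421, 162, 11]);
translate([302, 419, 11]) cube([421, 11, 141]);
translate([302, 570, 11]) cube([421, 11, 141]);
translate([302, 430, 11]) cube([11, 140, 141]);
translate([712, 430, 11]) cube([11, 140, 141]);


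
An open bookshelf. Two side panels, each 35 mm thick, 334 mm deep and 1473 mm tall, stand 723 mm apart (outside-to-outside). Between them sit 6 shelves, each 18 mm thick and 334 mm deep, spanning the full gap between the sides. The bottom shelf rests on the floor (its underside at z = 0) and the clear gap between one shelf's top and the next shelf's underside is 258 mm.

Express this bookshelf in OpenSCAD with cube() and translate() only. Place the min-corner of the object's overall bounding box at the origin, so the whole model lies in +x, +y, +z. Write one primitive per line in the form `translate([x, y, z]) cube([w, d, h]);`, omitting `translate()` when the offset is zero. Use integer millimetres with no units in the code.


cube([35, 334, 1473]);
translate([688, 0, 0]) cube([35, 334, 1473]);
translate([35, 0, 0]) cube([653, 334, 18]);
translate([35, 0, 276]) cube([653, 334, 18]);
translate([35, 0, 552]) cube([653, 334, 18]);
translate([35, 0, 828]) cube([653, 334, 18]);
translate([35, 0, 1104]) cube([653, 334, 18]);
translate([35, 0, 1380]) cube([653, 334, 18]);


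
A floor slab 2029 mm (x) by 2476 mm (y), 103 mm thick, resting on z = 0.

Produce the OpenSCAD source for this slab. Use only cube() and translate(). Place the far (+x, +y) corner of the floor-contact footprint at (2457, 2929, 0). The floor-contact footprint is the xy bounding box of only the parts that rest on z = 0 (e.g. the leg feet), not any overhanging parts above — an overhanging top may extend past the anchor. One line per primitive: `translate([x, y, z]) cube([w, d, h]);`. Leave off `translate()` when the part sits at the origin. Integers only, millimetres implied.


translate([428, 453, 0]) cube([2029, 2476, 103]);


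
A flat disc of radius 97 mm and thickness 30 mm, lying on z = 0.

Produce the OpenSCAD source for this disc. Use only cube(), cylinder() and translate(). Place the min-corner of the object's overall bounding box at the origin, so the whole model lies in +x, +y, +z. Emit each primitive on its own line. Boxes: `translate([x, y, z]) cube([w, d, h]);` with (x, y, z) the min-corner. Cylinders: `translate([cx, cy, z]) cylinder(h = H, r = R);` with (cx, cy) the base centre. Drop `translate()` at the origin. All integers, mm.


translate([97, 97, 0]) cylinder(h = 30, r = 97);


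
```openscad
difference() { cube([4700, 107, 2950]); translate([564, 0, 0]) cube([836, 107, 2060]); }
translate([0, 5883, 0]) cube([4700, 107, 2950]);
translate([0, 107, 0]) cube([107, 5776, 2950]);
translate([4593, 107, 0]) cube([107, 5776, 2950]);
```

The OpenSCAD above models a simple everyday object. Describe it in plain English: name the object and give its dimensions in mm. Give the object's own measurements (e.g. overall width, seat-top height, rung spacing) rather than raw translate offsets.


A single room: four walls, each 2950 mm tall and 107 mm thick, enclosing an outside footprint 4700×5990 mm (x × y), no floor or roof. The front and back walls (−y and +y sides) run the full x-width; the side walls fit between their inner faces. A door opening 836 mm wide and 2060 mm tall is cut through the front wall from the floor up, its −x edge 564 mm from the wall's −x end.


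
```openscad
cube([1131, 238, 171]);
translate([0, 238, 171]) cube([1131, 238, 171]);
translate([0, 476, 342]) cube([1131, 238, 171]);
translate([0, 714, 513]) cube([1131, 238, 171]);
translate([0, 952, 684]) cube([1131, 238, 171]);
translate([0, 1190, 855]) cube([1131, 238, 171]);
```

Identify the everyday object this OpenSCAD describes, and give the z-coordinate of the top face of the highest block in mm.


A staircase. The total rise is 1026 mm.

6 identical blocks, each offset up and back from the previous — a staircase. Each step is 171 mm tall and there are 6 of them, so the total rise is 6 × 171 = 1026 mm.


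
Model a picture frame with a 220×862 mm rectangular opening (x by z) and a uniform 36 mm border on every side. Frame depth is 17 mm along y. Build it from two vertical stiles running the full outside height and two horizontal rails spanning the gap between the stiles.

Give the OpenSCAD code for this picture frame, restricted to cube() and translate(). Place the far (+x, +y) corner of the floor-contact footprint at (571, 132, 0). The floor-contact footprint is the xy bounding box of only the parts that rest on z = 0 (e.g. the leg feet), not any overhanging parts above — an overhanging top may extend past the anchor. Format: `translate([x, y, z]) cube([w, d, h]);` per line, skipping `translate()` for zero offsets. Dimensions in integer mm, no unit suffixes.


translate([279, 115, 0]) cube([36, 17, 934]);
translate([535, 115, 0]) cube([36, 17, 934]);
translate([315, 115, 0]) cube([220, 17, 36]);
translate([315, 115, 898]) cube([220, 17, 36]);


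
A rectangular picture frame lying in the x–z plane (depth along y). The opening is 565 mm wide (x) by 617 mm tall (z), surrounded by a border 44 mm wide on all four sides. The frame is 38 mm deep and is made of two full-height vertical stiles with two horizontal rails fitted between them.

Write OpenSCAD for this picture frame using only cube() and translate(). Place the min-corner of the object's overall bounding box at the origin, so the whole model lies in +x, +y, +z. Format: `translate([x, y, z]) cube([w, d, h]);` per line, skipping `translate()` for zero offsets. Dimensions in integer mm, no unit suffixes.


cube([44, 38, 705]);
translate([609, 0, 0]) cube([44, 38, 705]);
translate([44, 0, 0]) cube([565, 38, 44]);
translate([44, 0, 661]) cube([565, 38, 44]);


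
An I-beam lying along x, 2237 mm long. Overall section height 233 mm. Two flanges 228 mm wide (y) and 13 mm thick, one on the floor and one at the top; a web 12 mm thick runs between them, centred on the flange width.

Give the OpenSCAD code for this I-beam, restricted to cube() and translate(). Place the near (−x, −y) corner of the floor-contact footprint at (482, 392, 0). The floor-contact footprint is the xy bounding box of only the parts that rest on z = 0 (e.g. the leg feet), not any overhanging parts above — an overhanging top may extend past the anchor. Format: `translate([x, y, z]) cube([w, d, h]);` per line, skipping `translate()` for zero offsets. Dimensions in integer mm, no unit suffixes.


translate([482, 392, 0]) cube([2237, 228, 13]);
translate([482, 500, 13]) cube([2237, 12, 207]);
translate([482, 392, 220]) cube([2237, 228, 13]);


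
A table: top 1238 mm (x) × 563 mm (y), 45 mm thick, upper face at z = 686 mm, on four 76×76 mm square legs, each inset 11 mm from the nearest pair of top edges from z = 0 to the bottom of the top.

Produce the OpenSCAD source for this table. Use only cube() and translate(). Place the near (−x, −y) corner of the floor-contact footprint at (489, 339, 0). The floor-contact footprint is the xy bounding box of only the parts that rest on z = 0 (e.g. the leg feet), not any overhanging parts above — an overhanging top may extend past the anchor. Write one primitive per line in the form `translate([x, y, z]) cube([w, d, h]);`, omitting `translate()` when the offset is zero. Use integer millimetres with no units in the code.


translate([478, 328, 641]) cube([1238, 563, 45]);
translate([489, 339, 0]) cube([76, 76, 641]);
translate([1629, 339, 0]) cube([76, 76, 641]);
translate([489, 804, 0]) cube([76, 76, 641]);
translate([1629, 804, 0]) cube([76, 76, 641]);


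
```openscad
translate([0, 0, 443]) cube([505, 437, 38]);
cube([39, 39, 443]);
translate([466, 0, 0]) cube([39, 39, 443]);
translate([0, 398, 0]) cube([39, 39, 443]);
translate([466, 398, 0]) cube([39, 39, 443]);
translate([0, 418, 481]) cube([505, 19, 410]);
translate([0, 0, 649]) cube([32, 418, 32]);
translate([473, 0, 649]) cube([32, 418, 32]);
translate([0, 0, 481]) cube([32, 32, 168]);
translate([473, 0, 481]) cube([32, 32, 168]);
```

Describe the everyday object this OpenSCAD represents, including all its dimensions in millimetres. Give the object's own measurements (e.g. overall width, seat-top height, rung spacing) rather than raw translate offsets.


A chair. The seat is a 505×437×38 mm slab with its top at z = 481 mm, on four 39×39 mm corner legs (flush with the seat edges, standing on z = 0). A flat backrest 19 mm thick, 410 mm tall, spans the full seat width and rises from the seat top along its +y edge, rear face flush with the rear of the seat. Two armrests of 32×32 mm section run along each side from the seat's front edge to the front of the backrest, top faces 200 mm above the seat top and outer faces flush with the seat's x-edges; a 32×32 mm post under the front of each armrest stands on the seat at the front corner.


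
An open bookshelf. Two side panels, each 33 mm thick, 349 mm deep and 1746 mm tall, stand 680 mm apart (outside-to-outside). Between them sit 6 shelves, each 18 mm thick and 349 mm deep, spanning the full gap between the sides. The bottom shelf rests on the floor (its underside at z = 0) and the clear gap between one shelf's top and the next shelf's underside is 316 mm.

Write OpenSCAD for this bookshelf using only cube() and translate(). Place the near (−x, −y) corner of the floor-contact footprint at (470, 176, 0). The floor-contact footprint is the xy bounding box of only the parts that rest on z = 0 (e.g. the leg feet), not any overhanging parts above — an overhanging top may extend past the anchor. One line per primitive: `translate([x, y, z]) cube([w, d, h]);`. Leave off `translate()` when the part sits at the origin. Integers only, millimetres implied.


translate([470, 176, 0]) cube([33, 349, 1746]);
translate([1117, 176, 0]) cube([33, 349, 1746]);
translate([503, 176, 0]) cube([614, 349, 18]);
translate([503, 176, 334]) cube([614, 349, 18]);
translate([503, 176, 668]) cube([614, 349, 18]);
translate([503, 176, 1002]) cube([614, 349, 18]);
translate([503, 176, 1336]) cube([614, 349, 18]);
translate([503, 176, 1670]) cube([614, 349, 18]);


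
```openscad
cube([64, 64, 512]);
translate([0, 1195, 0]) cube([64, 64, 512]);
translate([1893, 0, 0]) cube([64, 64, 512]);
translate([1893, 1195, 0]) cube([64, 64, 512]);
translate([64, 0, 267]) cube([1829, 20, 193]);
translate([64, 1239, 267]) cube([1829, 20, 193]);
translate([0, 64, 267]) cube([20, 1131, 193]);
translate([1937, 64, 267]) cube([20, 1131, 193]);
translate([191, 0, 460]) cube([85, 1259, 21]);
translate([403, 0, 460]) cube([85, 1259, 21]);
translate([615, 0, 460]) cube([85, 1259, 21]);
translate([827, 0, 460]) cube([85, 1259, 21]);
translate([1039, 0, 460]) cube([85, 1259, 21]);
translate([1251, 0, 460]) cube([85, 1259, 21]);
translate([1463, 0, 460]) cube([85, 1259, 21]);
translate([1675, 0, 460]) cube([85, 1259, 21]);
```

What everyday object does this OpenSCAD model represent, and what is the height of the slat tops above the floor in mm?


A bed frame. The slat-top height is 481 mm.

Four posts, four rails, and a row of slats — a bed frame. Slats sit on the rails at z = 267 + 193 = 460; with slat thickness 21, the top is 481 mm.


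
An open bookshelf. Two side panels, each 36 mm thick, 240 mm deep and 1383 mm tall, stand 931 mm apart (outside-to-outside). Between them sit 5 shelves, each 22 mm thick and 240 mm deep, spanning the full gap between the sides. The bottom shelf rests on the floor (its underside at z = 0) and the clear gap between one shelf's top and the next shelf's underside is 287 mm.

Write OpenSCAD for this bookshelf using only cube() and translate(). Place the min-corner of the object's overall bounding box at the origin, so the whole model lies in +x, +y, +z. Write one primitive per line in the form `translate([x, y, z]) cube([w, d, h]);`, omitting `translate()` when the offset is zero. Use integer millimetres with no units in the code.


cube([36, 240, 1383]);
translate([895, 0, 0]) cube([36, 240, 1383]);
translate([36, 0, 0]) cube([859, 240, 22]);
translate([36, 0, 309]) cube([859, 240, 22]);
translate([36, 0, 618]) cube([859, 240, 22]);
translate([36, 0, 927]) cube([859, 240, 22]);
translate([36, 0, 1236]) cube([859, 240, 22]);


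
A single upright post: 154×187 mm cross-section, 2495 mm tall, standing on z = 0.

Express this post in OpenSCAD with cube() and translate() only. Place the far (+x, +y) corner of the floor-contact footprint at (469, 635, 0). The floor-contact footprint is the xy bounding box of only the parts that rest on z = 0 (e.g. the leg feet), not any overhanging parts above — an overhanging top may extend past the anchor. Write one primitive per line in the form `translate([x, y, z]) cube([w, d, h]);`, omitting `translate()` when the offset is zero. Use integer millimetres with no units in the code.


translate([315, 448, 0]) cube([154, 187, 2495]);


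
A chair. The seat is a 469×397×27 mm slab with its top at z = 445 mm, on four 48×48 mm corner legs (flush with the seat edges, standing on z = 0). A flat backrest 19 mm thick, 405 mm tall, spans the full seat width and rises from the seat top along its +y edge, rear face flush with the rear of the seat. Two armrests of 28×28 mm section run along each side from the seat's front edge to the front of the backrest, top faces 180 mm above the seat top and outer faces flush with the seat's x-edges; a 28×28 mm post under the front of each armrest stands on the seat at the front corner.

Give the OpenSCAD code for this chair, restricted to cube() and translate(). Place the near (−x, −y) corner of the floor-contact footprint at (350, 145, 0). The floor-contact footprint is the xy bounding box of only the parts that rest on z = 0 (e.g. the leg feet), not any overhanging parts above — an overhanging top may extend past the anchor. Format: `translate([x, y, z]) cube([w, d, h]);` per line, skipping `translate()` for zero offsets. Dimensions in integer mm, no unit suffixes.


translate([350, 145, 418]) cube([469, 397, 27]);
translate([350, 145, 0]) cube([48, 48, 418]);
translate([771, 145, 0]) cube([48, 48, 418]);
translate([350, 494, 0]) cube([48, 48, 418]);
translate([771, 494, 0]) cube([48, 48, 418]);
translate([350, 523, 445]) cube([469, 19, 405]);
translate([350, 145, 597]) cube([28, 378, 28]);
translate([791, 145, 597]) cube([28, 378, 28]);
translate([350, 145, 445]) cube([28, 28, 152]);
translate([791, 145, 445]) cube([28, 28, 152]);


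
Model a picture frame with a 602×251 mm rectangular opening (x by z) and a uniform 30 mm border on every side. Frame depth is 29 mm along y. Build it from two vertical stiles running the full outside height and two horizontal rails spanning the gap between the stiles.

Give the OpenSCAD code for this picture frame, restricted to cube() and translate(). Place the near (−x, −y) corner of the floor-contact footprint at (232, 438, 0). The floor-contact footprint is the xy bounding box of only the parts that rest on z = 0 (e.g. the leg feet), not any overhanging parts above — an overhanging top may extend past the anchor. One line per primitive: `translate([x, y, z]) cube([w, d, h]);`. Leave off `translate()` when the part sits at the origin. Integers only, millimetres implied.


translate([232, 438, 0]) cube([30, 29, 311]);
translate([864, 438, 0]) cube([30, 29, 311]);
translate([262, 438, 0]) cube([602, 29, 30]);
translate([262, 438, 281]) cube([602, 29, 30]);


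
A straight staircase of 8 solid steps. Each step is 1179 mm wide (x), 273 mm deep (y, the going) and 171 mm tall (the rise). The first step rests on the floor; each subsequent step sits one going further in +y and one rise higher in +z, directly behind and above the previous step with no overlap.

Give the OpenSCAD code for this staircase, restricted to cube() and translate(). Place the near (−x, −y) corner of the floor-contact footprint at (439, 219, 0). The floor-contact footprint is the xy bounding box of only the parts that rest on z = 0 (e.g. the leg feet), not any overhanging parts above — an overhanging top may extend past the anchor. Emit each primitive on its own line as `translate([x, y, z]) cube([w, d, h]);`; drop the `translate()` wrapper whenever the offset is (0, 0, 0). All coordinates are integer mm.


translate([439, 219, 0]) cube([1179, 273, 171]);
translate([439, 492, 171]) cube([1179, 273, 171]);
translate([439, 765, 342]) cube([1179, 273, 171]);
translate([439, 1038, 513]) cube([1179, 273, 171]);
translate([439, 1311, 684]) cube([1179, 273, 171]);
translate([439, 1584, 855]) cube([1179, 273, 171]);
translate([439, 1857, 1026]) cube([1179, 273, 171]);
translate([439, 2130, 1197]) cube([1179, 273, 171]);


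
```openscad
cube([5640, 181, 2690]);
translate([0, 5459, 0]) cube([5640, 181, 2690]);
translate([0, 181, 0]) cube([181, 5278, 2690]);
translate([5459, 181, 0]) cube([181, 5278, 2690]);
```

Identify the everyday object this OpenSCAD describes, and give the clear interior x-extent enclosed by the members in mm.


A house (or room) frame. The interior width is 5278 mm.

Four 2690 mm walls enclosing a rectangle with no floor or roof — a room or house frame. Outside width is 5640 mm and wall thickness is 181 mm, so the interior width is 5640 − 2 × 181 = 5278 mm.


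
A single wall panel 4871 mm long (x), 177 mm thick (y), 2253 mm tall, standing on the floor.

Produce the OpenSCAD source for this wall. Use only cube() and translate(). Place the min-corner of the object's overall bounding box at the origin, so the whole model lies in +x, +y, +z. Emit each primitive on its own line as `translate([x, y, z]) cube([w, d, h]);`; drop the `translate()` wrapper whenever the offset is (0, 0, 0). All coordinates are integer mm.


cube([4871, 177, 2253]);


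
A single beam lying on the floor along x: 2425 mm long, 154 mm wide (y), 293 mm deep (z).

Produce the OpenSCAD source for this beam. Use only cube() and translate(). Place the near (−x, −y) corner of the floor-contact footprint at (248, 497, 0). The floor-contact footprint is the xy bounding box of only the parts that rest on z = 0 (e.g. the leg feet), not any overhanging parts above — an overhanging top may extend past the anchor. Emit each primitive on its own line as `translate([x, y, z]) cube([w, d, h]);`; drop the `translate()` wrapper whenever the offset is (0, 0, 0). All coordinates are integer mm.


translate([248, 497, 0]) cube([2425, 154, 293]);


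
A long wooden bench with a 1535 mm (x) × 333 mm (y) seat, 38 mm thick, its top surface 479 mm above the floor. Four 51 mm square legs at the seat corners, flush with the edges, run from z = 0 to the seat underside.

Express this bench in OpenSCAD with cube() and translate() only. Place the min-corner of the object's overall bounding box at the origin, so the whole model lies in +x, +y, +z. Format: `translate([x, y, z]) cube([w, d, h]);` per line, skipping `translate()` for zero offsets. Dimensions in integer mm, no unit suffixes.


// leg_h = 479 − 38 = 441
translate([0, 0, 441]) cube([1535, 333, 38]);
cube([51, 51, 441]);
translate([0, 282, 0]) cube([51, 51, 441]);
translate([1484, 0, 0]) cube([51, 51, 441]);
translate([1484, 282, 0]) cube([51, 51, 441]);


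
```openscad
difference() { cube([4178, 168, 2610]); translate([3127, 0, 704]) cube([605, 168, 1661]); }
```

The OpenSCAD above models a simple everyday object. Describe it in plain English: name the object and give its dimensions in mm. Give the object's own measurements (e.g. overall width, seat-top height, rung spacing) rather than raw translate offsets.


A wall 4178 mm long (x), 168 mm thick (y), 2610 mm tall, with a rectangular window opening cut through it. The opening is 605 mm wide and 1661 mm tall; its sill is at z = 704 mm and its near (−x) edge is 3127 mm from the wall's −x end. The opening passes through the full wall thickness.


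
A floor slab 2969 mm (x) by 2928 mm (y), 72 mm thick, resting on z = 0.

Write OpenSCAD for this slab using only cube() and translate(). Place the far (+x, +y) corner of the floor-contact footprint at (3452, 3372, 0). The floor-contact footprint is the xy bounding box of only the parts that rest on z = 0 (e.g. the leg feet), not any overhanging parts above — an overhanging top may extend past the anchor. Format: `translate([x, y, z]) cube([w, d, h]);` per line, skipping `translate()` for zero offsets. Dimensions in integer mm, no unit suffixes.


translate([483, 444, 0]) cube([2969, 2928, 72]);


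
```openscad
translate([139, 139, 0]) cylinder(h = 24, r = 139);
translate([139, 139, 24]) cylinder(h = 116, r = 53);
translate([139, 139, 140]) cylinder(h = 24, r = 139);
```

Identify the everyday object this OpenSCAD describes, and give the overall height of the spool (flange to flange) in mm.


A spool. The overall height is 164 mm.

Three coaxial cylinders, large–small–large — a spool. Two 24 mm flanges and a 116 mm core give 24 + 116 + 24 = 164 mm.


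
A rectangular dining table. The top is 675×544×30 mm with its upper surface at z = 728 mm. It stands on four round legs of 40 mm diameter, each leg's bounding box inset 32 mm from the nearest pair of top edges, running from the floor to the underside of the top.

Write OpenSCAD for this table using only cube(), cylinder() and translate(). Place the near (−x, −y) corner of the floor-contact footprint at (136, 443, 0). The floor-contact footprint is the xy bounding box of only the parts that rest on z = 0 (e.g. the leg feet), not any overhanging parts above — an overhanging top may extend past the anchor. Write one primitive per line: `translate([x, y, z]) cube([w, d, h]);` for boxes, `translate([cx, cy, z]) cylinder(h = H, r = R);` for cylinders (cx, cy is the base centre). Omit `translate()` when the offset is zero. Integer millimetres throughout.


translate([104, 411, 698]) cube([675, 544, 30]);
translate([156, 463, 0]) cylinder(h = 698, r = 20);
translate([727, 463, 0]) cylinder(h = 698, r = 20);
translate([156, 903, 0]) cylinder(h = 698, r = 20);
translate([727, 903, 0]) cylinder(h = 698, r = 20);


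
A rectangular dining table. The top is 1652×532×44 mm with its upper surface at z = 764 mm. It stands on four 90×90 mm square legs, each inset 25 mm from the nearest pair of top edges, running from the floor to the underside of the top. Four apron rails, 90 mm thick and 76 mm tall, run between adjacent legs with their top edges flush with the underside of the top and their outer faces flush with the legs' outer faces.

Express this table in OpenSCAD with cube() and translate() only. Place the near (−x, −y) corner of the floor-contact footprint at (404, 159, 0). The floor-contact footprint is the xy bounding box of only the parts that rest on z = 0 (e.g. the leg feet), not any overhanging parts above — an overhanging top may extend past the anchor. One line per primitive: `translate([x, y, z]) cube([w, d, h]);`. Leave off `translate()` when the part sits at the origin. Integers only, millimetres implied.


// leg_h = 764 - 44 = 720
// apron z = 720 - 76 = 644
translate([379, 134, 720]) cube([1652, 532, 44]);
translate([404, 159, 0]) cube([90, 90, 720]);
translate([1916, 159, 0]) cube([90, 90, 720]);
translate([404, 551, 0]) cube([90, 90, 720]);
translate([1916, 551, 0]) cube([90, 90, 720]);
translate([494, 159, 644]) cube([1422, 90, 76]);
translate([494, 551, 644]) cube([1422, 90, 76]);
translate([404, 249, 644]) cube([90, 302, 76]);
translate([1916, 249, 644]) cube([90, 302, 76]);


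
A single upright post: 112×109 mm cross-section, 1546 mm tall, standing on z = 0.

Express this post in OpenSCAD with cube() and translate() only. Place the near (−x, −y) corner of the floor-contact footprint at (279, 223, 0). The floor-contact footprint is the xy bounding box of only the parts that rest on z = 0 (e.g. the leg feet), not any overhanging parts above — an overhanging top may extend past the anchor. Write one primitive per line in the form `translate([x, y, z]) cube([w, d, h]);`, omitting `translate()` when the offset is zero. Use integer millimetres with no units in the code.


translate([279, 223, 0]) cube([112, 109, 1546]);


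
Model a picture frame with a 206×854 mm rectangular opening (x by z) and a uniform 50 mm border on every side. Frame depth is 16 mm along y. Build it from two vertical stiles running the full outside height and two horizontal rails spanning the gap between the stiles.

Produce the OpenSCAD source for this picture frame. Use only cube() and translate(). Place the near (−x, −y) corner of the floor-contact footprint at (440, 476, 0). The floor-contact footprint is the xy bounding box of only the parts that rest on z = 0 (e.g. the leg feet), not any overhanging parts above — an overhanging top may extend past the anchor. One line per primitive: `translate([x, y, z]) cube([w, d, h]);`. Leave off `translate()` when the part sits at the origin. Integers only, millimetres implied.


translate([440, 476, 0]) cube([50, 16, 954]);
translate([696, 476, 0]) cube([50, 16, 954]);
translate([490, 476, 0]) cube([206, 16, 50]);
translate([490, 476, 904]) cube([206, 16, 50]);


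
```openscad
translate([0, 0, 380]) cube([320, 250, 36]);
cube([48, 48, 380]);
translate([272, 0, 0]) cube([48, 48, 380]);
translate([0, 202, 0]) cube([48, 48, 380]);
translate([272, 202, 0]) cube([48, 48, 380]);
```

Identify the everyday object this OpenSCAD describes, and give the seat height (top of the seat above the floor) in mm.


A stool. The seat height is 416 mm.

A 320×250×36 slab at z = 380 on four corner posts — a stool. The seat top is 380 + 36 = 416 mm.


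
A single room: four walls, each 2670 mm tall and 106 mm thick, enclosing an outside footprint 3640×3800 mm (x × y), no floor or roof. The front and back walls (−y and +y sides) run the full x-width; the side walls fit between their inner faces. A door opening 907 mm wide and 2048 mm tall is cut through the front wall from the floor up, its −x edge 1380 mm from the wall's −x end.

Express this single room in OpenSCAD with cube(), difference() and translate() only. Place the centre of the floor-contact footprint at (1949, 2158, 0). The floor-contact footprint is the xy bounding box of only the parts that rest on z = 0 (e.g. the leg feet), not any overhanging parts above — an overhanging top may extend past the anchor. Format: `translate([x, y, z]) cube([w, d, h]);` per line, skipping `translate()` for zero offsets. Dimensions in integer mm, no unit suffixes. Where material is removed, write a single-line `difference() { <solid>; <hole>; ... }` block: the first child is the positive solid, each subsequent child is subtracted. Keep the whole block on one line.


difference() { translate([129, 258, 0]) cube([3640, 106, 2670]); translate([1509, 258, 0]) cube([907, 106, 2048]); }
translate([129, 3952, 0]) cube([3640, 106, 2670]);
translate([129, 364, 0]) cube([106, 3588, 2670]);
translate([3663, 364, 0]) cube([106, 3588, 2670]);


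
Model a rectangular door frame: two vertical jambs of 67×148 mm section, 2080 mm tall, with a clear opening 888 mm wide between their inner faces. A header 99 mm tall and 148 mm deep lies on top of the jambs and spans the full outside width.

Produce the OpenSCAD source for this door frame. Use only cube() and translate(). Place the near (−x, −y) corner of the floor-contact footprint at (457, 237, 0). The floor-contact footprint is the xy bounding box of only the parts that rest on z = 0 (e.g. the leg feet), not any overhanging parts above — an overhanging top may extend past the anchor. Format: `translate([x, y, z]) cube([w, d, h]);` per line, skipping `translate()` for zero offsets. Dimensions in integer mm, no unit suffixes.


translate([457, 237, 0]) cube([67, 148, 2080]);
translate([1412, 237, 0]) cube([67, 148, 2080]);
translate([457, 237, 2080]) cube([1022, 148, 99]);


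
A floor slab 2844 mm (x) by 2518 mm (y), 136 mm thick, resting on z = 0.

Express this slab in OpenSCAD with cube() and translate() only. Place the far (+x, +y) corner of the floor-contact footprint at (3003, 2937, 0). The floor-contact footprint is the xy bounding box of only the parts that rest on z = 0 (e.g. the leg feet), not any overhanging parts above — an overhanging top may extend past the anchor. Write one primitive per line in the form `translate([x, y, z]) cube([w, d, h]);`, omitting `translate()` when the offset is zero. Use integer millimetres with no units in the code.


translate([159, 419, 0]) cube([2844, 2518, 136]);


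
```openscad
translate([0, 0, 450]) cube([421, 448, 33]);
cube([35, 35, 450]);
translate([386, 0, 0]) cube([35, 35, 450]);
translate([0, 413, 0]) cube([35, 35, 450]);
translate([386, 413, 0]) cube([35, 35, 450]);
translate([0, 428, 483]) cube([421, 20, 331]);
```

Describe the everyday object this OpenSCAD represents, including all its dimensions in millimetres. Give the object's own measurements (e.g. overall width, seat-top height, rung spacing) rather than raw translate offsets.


A chair. The seat is a 421×448×33 mm slab with its top at z = 483 mm, on four 35×35 mm corner legs (flush with the seat edges, standing on z = 0). A flat backrest 20 mm thick, 331 mm tall, spans the full seat width and rises from the seat top along its +y edge, rear face flush with the rear of the seat.


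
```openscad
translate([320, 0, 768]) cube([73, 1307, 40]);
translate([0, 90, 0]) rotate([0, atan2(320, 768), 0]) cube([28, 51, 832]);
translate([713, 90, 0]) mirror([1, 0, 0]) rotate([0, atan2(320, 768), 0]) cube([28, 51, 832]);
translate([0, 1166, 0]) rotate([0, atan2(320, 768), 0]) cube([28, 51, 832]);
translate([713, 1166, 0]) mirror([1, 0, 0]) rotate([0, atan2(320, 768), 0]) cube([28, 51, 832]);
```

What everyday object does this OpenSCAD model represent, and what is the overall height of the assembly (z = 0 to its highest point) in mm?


A sawhorse. The overall height is 808 mm.

A beam across two mirrored pairs of raked legs — a sawhorse. The beam's underside is at z = 768 (matching the legs' vertical rise in atan2(320, 768)) and the beam is 40 mm tall, so its top is at 768 + 40 = 808 mm. The raked legs top out at the beam's underside, so that is the highest point.
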